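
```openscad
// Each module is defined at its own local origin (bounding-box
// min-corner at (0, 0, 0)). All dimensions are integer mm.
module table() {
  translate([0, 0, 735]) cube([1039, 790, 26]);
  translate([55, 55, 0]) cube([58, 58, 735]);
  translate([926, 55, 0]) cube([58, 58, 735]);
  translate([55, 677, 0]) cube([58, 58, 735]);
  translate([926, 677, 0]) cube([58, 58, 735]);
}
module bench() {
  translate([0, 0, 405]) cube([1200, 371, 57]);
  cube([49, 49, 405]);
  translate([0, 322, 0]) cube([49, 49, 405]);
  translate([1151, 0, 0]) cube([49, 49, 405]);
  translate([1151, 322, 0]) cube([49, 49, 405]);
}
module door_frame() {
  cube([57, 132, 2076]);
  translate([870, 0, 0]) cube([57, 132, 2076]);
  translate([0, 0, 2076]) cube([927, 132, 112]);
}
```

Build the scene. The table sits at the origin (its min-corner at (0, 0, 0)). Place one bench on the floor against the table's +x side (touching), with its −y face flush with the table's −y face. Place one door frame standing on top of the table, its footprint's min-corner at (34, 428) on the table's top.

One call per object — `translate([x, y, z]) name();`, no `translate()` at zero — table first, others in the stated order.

table();
translate([1039, 0, 0]) bench();
translate([34, 428, 761]) door_frame();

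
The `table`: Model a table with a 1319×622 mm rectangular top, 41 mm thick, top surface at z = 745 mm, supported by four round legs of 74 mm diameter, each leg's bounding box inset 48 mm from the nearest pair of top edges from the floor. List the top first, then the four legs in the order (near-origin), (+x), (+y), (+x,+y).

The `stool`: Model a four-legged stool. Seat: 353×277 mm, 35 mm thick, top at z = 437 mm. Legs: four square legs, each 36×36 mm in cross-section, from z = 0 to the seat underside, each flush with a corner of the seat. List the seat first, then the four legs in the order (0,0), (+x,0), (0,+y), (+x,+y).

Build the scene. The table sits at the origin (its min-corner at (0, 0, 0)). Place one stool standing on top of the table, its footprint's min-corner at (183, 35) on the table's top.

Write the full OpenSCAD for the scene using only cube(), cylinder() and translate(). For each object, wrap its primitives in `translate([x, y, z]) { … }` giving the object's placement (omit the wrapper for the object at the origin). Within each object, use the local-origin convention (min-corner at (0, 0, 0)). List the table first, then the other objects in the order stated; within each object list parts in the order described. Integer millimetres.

translate([0, 0, 704]) cube([1319, 622, 41]);
translate([85, 85, 0]) cylinder(h = 704, r = 37);
translate([1234, 85, 0]) cylinder(h = 704, r = 37);
translate([85, 537, 0]) cylinder(h = 704, r = 37);
translate([1234, 537, 0]) cylinder(h = 704, r = 37);
translate([183, 35, 745]) {
  translate([0, 0, 402]) cube([353, 277, 35]);
  cube([36, 36, 402]);
  translate([317, 0, 0]) cube([36, 36, 402]);
  translate([0, 241, 0]) cube([36, 36, 402]);
  translate([317, 241, 0]) cube([36, 36, 402]);
}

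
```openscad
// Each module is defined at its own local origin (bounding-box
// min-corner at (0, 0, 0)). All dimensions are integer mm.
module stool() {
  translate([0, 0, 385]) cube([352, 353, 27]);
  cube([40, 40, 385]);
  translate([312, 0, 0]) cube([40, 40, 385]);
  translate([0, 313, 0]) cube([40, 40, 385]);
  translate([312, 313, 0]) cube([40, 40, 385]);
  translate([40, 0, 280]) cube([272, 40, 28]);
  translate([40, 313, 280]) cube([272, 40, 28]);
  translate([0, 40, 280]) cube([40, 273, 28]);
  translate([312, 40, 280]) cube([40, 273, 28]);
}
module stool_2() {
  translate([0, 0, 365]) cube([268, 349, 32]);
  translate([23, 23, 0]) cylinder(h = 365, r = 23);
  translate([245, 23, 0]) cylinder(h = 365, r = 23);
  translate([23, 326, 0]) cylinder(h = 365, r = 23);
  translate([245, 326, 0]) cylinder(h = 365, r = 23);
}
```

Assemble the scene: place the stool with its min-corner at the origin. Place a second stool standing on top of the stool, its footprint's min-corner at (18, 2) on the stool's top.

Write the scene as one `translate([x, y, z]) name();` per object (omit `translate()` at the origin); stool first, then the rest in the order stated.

stool();
translate([18, 2, 412]) stool_2();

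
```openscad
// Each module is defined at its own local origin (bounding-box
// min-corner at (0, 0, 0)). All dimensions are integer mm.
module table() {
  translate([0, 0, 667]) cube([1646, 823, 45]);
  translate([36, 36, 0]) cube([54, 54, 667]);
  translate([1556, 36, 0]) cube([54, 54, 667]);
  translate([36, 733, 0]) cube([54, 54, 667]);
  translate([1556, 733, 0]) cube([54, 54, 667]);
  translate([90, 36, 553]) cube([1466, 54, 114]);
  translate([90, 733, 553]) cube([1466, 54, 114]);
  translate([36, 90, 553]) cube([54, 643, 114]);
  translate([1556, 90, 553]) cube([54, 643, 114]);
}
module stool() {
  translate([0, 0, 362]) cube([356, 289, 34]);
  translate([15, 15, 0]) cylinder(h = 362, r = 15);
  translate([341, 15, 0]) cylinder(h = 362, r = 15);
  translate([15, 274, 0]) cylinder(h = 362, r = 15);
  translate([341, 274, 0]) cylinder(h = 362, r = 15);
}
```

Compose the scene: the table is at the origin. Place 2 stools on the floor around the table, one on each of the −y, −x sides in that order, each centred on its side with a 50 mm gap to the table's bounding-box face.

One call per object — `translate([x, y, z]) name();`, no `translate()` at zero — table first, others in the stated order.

table();
translate([645, -339, 0]) stool();
translate([-406, 267, 0]) stool();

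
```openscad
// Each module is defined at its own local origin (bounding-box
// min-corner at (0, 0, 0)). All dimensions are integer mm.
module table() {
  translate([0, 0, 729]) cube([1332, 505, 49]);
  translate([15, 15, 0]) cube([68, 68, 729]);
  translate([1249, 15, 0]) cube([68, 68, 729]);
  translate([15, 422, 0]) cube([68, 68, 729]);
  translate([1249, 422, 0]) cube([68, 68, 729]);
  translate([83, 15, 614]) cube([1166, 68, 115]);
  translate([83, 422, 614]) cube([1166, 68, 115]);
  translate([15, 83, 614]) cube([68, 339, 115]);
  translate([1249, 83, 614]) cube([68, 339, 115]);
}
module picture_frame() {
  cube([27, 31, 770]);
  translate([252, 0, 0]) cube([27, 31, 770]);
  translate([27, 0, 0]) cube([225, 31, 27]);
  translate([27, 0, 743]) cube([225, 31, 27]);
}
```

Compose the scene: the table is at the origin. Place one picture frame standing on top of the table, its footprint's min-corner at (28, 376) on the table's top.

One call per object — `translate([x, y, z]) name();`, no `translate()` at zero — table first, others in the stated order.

table();
translate([28, 376, 778]) picture_frame();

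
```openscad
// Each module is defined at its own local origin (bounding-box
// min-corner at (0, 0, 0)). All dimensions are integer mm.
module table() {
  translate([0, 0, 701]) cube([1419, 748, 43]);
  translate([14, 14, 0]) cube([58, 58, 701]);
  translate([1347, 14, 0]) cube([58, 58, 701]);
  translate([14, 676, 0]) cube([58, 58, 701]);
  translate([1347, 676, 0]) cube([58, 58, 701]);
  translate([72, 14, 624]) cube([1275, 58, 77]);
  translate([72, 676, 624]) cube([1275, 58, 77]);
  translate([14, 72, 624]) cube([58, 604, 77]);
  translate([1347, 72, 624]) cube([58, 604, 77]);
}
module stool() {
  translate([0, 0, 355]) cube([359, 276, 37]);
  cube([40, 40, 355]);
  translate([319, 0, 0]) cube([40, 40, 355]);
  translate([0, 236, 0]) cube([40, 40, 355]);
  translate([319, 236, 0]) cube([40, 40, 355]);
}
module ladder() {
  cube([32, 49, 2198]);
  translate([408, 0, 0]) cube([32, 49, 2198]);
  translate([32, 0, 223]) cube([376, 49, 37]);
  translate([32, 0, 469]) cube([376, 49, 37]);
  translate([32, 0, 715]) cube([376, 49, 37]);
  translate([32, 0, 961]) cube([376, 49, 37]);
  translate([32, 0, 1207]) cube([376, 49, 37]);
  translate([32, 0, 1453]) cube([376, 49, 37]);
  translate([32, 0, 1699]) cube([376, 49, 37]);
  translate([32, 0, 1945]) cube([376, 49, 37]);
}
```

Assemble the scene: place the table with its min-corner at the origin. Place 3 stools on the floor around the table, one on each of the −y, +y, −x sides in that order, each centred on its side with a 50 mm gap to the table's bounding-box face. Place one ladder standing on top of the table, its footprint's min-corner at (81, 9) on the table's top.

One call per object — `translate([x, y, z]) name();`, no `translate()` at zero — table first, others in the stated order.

table();
translate([530, -326, 0]) stool();
translate([530, 798, 0]) stool();
translate([-409, 236, 0]) stool();
translate([81, 9, 744]) ladder();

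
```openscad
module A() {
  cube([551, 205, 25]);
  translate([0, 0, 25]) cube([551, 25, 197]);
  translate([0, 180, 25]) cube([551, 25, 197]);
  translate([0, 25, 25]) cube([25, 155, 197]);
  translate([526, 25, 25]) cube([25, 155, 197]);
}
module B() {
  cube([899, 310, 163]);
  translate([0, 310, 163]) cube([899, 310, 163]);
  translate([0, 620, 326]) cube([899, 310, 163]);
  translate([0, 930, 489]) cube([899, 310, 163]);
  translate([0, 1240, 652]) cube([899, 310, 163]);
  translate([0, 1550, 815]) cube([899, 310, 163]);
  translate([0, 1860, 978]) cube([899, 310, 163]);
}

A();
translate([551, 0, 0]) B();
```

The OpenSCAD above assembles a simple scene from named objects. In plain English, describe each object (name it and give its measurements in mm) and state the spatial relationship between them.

A is an open storage box with external size 551×205×222 mm and wall thickness 25 mm (the base is also 25 mm thick). The base covers the whole footprint; the four walls stand on the base, with the y-facing walls full-width and the x-facing walls fitting between their inner faces.

B is a straight staircase of 7 solid steps. Each step is 899 mm wide (x), 310 mm deep (y, the going) and 163 mm tall (the rise). The first step rests on the floor; each subsequent step sits one going further in +y and one rise higher in +z, directly behind and above the previous step with no overlap.

The staircase is against the open box's +x side, with their −y faces flush.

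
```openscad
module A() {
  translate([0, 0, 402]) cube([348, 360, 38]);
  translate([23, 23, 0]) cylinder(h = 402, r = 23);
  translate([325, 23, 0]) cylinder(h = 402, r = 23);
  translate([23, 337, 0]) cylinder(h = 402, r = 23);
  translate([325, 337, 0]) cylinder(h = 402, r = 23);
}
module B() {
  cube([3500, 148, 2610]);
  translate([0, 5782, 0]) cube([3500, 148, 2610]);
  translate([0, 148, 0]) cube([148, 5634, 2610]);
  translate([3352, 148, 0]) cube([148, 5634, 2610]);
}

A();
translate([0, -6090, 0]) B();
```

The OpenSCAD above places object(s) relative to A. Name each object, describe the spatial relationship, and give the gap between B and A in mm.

A is a stool. B is a house frame. The house frame is on the floor beside the stool on its −y side. The gap between the house frame and the stool is 160 mm.

The house frame's nearest face is 160 mm from the stool's −y face.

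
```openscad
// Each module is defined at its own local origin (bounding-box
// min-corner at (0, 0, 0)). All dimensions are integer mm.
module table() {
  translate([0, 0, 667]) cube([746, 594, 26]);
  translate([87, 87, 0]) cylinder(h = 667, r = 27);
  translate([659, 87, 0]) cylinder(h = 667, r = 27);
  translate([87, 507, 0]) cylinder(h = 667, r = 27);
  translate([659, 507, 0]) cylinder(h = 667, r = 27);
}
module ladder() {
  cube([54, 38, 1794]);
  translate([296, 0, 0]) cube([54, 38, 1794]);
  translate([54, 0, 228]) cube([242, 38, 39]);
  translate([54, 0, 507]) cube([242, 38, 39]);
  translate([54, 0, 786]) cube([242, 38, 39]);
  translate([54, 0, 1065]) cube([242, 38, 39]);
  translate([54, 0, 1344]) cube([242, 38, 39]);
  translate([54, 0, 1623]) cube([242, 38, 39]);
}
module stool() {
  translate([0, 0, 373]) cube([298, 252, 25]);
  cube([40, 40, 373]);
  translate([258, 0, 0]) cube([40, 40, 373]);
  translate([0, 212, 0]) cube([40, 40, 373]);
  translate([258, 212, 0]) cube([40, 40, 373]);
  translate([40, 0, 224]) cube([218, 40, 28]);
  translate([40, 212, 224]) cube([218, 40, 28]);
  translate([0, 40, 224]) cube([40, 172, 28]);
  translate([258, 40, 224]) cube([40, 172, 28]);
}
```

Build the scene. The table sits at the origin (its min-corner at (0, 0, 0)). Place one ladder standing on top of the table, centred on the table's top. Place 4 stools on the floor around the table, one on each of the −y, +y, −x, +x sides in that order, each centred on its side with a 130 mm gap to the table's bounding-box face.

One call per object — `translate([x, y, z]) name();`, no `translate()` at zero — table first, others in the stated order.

table();
translate([198, 278, 693]) ladder();
translate([224, -382, 0]) stool();
translate([224, 724, 0]) stool();
translate([-428, 171, 0]) stool();
translate([876, 171, 0]) stool();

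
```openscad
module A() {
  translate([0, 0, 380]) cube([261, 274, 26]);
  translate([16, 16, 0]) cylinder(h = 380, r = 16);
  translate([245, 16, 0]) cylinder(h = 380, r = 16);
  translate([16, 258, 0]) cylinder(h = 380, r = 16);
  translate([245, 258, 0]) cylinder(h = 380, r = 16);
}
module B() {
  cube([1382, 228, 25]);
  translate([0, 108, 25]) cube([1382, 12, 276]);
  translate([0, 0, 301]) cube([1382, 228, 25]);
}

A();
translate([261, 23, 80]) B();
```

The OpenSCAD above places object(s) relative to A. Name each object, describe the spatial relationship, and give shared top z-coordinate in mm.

A is a stool. B is an I-beam. The I-beam is beside the stool with their tops flush at z = 406. The shared top z-coordinate is 406 mm.

Both tops at z = 406 mm.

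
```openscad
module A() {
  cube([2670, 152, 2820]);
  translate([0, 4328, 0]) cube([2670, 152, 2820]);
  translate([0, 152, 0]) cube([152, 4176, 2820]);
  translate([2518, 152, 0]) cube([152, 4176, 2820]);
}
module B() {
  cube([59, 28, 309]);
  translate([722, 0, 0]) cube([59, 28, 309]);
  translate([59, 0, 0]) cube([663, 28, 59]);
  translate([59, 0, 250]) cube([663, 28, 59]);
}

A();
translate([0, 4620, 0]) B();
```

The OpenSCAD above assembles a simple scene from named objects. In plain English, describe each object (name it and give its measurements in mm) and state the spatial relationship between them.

A is a box-shaped house frame (walls only): outside footprint 2670×4480 mm, wall height 2820 mm, wall thickness 152 mm. The two y-facing walls run the full x-width; the two x-facing walls fit between the inner faces of the y-facing walls.

B is a rectangular picture frame lying in the x–z plane (depth along y). The opening is 663 mm wide (x) by 191 mm tall (z), surrounded by a border 59 mm wide on all four sides. The frame is 28 mm deep and is made of two full-height vertical stiles with two horizontal rails fitted between them.

The picture frame is on the floor beside the house frame on its +y side.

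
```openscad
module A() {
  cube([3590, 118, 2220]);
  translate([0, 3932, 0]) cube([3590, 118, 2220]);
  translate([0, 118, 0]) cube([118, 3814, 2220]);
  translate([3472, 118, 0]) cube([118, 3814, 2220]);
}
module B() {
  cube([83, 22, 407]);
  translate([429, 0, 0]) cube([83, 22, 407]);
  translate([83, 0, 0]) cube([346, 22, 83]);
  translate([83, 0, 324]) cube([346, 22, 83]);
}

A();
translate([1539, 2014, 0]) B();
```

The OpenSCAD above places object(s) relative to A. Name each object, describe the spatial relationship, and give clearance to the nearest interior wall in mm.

Clearances: x = 1421, y = 1896; minimum 1421 mm.

A is a house frame. B is a picture frame. The picture frame sits inside the house frame, centred. The clearance to the nearest interior wall is 1421 mm.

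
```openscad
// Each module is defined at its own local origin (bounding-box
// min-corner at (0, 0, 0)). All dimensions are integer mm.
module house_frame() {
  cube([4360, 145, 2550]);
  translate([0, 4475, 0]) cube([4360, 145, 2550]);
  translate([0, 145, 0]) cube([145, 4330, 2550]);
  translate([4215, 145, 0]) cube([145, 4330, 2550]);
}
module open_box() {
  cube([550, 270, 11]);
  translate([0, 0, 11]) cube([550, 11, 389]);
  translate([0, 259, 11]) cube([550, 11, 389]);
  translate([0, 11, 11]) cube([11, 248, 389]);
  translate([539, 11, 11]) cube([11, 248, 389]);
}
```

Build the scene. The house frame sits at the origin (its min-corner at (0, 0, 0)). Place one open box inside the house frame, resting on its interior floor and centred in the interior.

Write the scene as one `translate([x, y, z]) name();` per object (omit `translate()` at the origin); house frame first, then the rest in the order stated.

house_frame();
translate([1905, 2175, 0]) open_box();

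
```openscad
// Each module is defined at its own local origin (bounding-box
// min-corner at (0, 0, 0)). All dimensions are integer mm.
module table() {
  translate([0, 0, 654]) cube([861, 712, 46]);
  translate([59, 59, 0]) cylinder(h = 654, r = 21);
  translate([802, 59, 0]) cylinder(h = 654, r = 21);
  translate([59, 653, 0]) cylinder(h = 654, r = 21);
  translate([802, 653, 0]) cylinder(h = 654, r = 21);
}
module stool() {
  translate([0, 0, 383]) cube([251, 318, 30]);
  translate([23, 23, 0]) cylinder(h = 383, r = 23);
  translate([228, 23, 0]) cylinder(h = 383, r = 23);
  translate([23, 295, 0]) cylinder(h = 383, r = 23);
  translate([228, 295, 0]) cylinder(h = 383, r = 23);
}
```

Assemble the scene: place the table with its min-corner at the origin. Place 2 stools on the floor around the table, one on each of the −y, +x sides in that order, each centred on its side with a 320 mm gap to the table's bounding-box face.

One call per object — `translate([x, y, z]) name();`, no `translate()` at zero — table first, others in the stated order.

table();
translate([305, -638, 0]) stool();
translate([1181, 197, 0]) stool();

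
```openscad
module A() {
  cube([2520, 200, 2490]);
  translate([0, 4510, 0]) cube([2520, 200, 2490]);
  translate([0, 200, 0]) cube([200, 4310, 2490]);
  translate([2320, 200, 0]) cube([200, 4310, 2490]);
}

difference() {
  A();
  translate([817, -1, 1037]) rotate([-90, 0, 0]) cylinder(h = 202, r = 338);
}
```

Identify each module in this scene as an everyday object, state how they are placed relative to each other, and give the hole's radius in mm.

The subtracted cylinder has r = 338 mm.

A is a house frame. The house frame has a circular hole through its front wall. The hole's radius is 338 mm.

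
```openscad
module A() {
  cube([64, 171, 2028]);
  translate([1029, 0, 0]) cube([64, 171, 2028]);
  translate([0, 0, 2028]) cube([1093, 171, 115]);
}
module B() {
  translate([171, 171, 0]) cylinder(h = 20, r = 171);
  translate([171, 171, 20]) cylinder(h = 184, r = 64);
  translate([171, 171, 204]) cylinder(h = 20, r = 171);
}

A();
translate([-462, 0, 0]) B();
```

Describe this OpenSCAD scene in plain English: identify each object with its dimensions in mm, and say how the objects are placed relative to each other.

A is a door frame. The clear opening is 965 mm wide and 2028 mm high. Two 64 mm wide jambs, 171 mm deep, stand either side of the opening from the floor to the top of the opening. A 115 mm thick head sits across the top of both jambs, spanning the full outside width of the frame.

B is a spool: two coaxial disc flanges of radius 171 mm and thickness 20 mm, joined by a core cylinder of radius 64 mm and height 184 mm. The lower flange rests on z = 0 and the three cylinders share a vertical axis.

The spool is on the floor beside the door frame on its −x side.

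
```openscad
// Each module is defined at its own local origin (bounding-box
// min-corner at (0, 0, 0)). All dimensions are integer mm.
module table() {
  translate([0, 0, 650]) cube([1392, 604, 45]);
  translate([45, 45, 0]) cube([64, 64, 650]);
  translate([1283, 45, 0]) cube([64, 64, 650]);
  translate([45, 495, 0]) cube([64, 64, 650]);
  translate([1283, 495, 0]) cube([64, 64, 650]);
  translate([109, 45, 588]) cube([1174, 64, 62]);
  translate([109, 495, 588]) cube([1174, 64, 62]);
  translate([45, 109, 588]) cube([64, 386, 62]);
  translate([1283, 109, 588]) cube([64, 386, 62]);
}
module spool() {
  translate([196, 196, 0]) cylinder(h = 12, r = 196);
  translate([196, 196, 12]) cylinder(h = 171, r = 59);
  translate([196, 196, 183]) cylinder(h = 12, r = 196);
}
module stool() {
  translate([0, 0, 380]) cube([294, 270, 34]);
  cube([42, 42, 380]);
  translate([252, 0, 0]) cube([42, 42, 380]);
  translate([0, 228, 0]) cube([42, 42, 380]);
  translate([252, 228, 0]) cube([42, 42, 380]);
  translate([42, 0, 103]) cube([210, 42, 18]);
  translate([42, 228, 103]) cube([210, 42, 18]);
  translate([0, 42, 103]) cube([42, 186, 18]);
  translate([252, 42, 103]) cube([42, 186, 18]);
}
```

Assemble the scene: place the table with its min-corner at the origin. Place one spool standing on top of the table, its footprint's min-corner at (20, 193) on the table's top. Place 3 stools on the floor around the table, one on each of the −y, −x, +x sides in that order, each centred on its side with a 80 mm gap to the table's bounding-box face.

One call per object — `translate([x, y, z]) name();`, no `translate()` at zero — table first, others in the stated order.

table();
translate([20, 193, 695]) spool();
translate([549, -350, 0]) stool();
translate([-374, 167, 0]) stool();
translate([1472, 167, 0]) stool();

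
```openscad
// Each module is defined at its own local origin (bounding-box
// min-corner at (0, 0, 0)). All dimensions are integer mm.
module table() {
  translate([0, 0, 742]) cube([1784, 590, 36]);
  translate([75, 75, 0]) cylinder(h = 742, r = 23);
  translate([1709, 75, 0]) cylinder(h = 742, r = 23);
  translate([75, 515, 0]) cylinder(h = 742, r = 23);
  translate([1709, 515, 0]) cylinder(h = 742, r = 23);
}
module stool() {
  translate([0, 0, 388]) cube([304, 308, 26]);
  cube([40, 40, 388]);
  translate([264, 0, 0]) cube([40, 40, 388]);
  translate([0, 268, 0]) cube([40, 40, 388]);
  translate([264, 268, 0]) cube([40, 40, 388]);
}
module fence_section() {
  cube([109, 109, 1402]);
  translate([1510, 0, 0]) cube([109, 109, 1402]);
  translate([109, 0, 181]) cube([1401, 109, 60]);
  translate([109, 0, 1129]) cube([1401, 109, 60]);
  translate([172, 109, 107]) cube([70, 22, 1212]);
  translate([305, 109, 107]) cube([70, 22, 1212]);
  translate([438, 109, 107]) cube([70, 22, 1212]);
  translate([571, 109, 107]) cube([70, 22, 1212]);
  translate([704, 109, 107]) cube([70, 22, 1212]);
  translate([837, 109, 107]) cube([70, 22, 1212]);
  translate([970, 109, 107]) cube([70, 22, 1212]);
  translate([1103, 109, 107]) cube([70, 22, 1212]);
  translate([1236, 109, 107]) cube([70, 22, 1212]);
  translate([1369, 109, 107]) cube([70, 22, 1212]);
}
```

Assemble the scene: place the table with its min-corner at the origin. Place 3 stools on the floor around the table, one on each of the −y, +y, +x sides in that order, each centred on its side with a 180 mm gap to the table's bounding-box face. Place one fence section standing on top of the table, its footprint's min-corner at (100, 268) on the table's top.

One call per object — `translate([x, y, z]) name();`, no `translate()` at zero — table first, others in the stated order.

table();
translate([740, -488, 0]) stool();
translate([740, 770, 0]) stool();
translate([1964, 141, 0]) stool();
translate([100, 268, 778]) fence_section();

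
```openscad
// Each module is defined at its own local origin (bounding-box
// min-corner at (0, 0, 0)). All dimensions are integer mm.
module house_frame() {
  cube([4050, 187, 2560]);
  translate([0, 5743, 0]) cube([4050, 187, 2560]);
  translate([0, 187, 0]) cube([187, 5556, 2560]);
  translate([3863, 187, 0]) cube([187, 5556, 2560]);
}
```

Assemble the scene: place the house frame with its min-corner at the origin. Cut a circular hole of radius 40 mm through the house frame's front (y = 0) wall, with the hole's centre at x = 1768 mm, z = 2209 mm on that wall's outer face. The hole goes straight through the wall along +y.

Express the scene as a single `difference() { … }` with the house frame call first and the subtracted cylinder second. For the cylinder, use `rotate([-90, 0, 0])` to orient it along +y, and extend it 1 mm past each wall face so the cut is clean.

difference() {
  house_frame();
  translate([1768, -1, 2209]) rotate([-90, 0, 0]) cylinder(h = 189, r = 40);
}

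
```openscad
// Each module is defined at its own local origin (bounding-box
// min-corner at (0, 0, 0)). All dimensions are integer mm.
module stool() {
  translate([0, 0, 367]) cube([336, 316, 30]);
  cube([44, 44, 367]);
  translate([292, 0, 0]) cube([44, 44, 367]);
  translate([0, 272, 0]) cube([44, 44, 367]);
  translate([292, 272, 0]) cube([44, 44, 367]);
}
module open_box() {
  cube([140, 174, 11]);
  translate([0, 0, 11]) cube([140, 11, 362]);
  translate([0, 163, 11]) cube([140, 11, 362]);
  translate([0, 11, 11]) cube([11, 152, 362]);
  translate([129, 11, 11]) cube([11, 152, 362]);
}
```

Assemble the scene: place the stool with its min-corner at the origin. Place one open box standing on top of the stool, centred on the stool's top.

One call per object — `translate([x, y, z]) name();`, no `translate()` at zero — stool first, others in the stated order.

stool();
translate([98, 71, 397]) open_box();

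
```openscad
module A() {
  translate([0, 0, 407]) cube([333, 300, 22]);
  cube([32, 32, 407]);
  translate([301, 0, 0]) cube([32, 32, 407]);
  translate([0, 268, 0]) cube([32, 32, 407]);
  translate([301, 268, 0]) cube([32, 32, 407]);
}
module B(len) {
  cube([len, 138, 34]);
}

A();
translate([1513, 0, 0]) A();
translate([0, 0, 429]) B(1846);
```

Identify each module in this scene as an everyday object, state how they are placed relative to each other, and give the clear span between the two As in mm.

A is a stool. B is a beam. A beam spans the tops of two stools. The clear span between the two stools is 1180 mm.

Second stool starts at x = 1513; first ends at x = 333; clear span = 1513 − 333 = 1180 mm.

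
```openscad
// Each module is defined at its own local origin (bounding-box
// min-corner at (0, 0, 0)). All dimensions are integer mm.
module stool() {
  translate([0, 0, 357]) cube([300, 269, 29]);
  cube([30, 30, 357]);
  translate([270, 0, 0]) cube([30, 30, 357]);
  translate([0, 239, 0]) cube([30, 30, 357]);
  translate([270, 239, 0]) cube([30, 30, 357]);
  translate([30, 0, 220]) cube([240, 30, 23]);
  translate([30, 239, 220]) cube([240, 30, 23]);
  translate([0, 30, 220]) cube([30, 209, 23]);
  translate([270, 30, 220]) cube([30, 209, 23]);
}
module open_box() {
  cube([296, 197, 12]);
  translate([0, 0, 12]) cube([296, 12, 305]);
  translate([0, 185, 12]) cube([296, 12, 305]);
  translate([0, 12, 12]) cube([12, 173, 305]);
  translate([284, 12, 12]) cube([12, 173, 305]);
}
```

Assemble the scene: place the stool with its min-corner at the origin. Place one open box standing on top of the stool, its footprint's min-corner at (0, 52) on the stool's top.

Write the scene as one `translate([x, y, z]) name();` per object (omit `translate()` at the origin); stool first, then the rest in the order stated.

stool();
translate([0, 52, 386]) open_box();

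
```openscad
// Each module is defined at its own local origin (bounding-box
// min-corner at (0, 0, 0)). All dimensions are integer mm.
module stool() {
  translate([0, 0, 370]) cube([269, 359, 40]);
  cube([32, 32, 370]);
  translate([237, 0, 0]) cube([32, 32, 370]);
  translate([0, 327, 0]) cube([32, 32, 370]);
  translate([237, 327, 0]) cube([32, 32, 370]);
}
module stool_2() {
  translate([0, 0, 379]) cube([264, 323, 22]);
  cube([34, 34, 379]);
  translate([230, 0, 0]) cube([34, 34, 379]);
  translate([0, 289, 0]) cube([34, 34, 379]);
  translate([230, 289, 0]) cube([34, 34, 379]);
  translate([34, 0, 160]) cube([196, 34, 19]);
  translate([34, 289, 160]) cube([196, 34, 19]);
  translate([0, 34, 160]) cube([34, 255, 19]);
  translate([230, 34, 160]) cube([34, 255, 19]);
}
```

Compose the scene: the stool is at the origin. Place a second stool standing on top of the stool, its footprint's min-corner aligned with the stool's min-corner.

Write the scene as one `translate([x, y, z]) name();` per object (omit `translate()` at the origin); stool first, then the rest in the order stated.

stool();
translate([0, 0, 410]) stool_2();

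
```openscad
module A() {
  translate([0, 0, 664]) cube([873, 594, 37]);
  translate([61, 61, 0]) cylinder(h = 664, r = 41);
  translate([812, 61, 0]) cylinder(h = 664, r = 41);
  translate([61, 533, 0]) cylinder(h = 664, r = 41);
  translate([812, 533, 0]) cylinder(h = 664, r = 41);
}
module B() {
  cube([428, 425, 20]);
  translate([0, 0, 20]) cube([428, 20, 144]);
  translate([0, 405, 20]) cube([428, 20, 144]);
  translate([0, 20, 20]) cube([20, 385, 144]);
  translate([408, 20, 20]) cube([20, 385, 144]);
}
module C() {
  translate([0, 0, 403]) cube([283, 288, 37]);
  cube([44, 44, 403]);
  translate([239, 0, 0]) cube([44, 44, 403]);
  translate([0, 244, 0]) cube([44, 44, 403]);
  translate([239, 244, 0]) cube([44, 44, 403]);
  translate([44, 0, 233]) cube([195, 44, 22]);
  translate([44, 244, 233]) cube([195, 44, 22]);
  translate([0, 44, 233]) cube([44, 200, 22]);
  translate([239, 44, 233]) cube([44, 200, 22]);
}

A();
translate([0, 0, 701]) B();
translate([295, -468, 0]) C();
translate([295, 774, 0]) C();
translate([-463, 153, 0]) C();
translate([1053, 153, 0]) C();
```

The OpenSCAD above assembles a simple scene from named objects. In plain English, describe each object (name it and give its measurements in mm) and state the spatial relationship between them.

A is a rectangular dining table. The top is 873×594×37 mm with its upper surface at z = 701 mm. It stands on four round legs of 82 mm diameter, each leg's bounding box inset 20 mm from the nearest pair of top edges, running from the floor to the underside of the top.

B is an open-topped rectangular box: outside dimensions 428×425×164 mm, with a uniform wall and base thickness of 20 mm. The base is a full 428×425 slab on the floor; four walls sit on top of the base. The front and back walls (the −y and +y sides) span the full width; the two side walls fit between them.

C is a four-legged stool. The seat is a 283×288×37 mm slab whose top surface is at z = 440 mm; four square legs, each 44×44 mm in cross-section, run from the floor (z = 0) to the underside of the seat, each flush with a corner of the seat. Four stretchers, 44 mm wide and 22 mm tall, connect adjacent legs with their undersides at z = 233 mm, each running between the inner faces of the legs it joins and aligned with the legs' outer faces on the other axis.

The open box is on top of the table. Four stools sit around the table at the −y, +y, −x, +x sides.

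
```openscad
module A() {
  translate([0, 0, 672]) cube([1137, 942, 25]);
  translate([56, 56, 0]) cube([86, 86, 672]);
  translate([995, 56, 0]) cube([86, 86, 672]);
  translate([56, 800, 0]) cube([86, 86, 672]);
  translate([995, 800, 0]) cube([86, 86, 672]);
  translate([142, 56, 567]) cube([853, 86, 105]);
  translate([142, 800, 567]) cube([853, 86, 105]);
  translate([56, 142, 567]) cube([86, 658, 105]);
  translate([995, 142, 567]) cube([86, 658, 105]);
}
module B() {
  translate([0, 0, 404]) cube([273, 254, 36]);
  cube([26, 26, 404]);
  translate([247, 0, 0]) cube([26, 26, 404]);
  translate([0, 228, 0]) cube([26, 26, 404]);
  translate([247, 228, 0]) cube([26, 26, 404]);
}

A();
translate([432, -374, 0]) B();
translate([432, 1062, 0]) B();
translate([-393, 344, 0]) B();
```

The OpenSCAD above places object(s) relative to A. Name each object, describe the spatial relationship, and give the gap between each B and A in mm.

A is a table. B is a stool. Three stools sit around the table at the −y, +y, −x sides. The gap between each stool and the table is 120 mm.

Each stool's nearest face is 120 mm from the table's bounding box.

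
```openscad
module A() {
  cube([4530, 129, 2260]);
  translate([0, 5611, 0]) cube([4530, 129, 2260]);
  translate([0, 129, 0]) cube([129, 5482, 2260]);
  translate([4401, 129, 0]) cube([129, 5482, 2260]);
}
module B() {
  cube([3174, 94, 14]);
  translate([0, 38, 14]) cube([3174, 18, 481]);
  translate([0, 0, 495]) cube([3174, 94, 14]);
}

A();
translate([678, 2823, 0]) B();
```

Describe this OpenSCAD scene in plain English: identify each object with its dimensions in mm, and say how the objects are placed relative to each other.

A is a box-shaped house frame (walls only): outside footprint 4530×5740 mm, wall height 2260 mm, wall thickness 129 mm. The two y-facing walls run the full x-width; the two x-facing walls fit between the inner faces of the y-facing walls.

B is an I-beam lying along x, 3174 mm long. Overall section height 509 mm. Two flanges 94 mm wide (y) and 14 mm thick, one on the floor and one at the top; a web 18 mm thick runs between them, centred on the flange width.

The I-beam sits inside the house frame, centred.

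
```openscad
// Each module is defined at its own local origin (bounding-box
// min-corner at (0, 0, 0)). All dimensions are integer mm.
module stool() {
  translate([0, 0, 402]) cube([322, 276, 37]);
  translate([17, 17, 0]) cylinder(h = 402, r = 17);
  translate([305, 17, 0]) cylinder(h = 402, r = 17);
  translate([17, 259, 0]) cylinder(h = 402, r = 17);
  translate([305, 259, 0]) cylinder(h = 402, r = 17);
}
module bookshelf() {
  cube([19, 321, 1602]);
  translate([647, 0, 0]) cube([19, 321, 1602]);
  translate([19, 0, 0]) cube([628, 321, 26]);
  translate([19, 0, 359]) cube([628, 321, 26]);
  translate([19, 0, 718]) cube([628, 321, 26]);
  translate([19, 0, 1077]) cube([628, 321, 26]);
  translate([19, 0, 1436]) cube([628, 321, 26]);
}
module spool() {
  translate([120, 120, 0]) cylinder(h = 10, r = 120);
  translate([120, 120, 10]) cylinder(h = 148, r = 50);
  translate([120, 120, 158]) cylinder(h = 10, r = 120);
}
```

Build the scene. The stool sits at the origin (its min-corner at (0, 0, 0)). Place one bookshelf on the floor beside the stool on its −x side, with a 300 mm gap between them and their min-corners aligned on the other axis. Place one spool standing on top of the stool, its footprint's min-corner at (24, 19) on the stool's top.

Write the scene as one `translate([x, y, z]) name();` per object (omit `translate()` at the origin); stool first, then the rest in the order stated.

stool();
translate([-966, 0, 0]) bookshelf();
translate([24, 19, 439]) spool();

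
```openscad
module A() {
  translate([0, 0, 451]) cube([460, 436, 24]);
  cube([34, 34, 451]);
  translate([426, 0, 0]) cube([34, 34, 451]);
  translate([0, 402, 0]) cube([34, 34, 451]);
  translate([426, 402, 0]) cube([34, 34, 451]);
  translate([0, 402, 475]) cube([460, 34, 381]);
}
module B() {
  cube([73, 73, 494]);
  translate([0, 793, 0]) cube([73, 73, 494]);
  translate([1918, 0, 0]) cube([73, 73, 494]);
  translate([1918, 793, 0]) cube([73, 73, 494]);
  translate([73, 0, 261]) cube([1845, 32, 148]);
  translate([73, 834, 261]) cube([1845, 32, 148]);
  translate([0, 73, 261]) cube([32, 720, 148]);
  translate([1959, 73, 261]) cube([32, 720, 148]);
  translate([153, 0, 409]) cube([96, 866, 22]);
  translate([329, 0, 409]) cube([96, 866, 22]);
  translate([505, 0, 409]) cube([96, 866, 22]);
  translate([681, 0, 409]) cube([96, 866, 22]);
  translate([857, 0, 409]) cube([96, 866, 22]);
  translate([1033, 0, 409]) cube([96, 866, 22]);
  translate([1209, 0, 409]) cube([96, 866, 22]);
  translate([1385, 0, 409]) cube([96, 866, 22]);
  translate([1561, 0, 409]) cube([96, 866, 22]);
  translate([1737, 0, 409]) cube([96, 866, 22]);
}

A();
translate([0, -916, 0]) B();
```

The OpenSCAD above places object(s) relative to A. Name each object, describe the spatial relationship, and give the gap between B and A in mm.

A is a chair. B is a bed frame. The bed frame is on the floor beside the chair on its −y side. The gap between the bed frame and the chair is 50 mm.

The bed frame's nearest face is 50 mm from the chair's −y face.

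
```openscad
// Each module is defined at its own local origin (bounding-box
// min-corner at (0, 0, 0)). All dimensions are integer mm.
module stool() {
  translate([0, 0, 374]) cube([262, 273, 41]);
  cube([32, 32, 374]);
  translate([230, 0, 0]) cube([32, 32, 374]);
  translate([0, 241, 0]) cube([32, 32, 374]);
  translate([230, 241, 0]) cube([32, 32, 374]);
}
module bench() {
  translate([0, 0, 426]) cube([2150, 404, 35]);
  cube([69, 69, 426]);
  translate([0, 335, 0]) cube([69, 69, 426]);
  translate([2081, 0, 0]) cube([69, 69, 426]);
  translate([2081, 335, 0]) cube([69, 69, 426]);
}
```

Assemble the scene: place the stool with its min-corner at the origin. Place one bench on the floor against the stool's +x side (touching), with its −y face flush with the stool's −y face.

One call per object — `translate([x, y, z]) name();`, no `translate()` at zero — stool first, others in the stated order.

stool();
translate([262, 0, 0]) bench();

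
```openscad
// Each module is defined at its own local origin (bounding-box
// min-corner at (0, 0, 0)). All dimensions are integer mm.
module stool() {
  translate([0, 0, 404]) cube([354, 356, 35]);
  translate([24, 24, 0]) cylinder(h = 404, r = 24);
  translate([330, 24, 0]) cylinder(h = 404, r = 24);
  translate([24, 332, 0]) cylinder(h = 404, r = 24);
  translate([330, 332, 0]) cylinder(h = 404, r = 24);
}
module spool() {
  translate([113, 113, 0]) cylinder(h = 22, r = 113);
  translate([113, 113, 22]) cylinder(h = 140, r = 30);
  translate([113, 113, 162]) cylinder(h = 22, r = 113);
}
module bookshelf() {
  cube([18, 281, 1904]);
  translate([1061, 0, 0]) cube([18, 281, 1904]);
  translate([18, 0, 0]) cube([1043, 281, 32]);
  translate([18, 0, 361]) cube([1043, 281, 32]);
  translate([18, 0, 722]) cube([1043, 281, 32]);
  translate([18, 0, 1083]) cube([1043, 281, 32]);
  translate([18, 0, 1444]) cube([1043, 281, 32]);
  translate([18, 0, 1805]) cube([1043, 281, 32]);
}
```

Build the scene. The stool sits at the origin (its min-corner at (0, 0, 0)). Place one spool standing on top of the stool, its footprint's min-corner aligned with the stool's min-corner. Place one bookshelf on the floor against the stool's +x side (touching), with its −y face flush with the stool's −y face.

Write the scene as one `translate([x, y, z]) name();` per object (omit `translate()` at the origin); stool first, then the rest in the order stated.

stool();
translate([0, 0, 439]) spool();
translate([354, 0, 0]) bookshelf();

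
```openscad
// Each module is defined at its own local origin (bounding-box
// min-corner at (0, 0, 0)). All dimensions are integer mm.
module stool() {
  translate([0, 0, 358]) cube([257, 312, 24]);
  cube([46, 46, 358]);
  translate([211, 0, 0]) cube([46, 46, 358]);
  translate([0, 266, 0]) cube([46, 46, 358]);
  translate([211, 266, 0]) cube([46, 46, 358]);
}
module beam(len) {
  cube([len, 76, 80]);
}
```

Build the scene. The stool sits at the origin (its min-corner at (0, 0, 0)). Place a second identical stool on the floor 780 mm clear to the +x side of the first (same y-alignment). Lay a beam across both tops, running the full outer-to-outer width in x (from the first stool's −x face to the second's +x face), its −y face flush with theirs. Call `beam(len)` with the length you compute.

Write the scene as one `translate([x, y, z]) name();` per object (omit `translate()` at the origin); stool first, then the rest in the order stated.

stool();
translate([1037, 0, 0]) stool();
translate([0, 0, 382]) beam(1294);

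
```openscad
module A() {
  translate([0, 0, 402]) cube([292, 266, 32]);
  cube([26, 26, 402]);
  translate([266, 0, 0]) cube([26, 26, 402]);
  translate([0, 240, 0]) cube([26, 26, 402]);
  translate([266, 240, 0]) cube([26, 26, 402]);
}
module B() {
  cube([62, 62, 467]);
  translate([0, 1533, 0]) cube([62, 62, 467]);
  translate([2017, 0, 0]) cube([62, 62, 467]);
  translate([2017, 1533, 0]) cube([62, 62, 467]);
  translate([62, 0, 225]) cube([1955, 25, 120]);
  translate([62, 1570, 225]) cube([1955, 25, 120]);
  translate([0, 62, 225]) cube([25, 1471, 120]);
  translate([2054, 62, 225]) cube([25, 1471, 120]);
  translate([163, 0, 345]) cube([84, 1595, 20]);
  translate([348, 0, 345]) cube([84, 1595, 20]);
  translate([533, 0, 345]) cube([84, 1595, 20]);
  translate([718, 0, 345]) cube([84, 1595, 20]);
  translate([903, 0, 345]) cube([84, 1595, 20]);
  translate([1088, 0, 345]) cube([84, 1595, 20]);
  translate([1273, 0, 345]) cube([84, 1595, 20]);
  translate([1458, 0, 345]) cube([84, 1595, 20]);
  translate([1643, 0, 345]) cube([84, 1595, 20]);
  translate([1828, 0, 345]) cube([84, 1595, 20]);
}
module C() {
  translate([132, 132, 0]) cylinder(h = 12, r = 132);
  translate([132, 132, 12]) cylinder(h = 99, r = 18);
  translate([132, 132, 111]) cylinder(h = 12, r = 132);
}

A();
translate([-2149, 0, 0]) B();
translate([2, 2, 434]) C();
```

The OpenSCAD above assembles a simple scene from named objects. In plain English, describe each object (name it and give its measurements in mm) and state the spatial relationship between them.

A is a simple wooden stool: a rectangular seat 292 mm (x) by 266 mm (y), 32 mm thick, top face at z = 434 mm, on four square legs, each 26×26 mm in cross-section. The legs rest on z = 0, each flush with a corner of the seat.

B is a bed frame 2079 mm long (x) by 1595 mm wide (y). Four 62×62 mm corner posts, 467 mm tall, at the corners of the footprint. Four rails of 25 mm thickness and 120 mm height run between adjacent posts with their undersides at z = 225 mm, their outer faces flush with the outside of the frame (the two x-running rails run between the posts' inner faces; the two y-running rails run between the posts' inner faces). 10 slats, each 84 mm wide (x) and 20 mm thick, lie across the top of the two x-running rails, running the full 1595 mm width of the frame in y; the slats are evenly spaced along x between the inner faces of the end posts with equal gaps (rounded down to the nearest mm) at the −x end and between each pair — any rounding remainder accumulates at the +x end.

C is a spool: two coaxial disc flanges of radius 132 mm and thickness 12 mm, joined by a core cylinder of radius 18 mm and height 99 mm. The lower flange rests on z = 0 and the three cylinders share a vertical axis.

The bed frame is on the floor beside the stool on its −x side. The spool is on top of the stool.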